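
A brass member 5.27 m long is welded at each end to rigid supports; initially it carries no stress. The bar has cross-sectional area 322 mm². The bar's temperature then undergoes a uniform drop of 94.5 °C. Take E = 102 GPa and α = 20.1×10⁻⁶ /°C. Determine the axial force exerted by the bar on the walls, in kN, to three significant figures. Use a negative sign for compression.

62.4 kN

Free thermal expansion αLΔT = 20.1e-6 · 5270 · -94.5 = -10.01 mm.
The walls impose strain ε = −(-10.01)/5270 = 1.8994e-03; σ = Eε = 102000 · 1.8994e-03 = 193.7 MPa.
Wall reaction R = σ·A = 193.7·322 = 62390 N = 62.39 kN.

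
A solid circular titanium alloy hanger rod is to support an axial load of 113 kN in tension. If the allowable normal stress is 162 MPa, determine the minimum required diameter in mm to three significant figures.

Required area A ≥ P/σ_allow = 113000/162 = 697.5 mm².
For a solid circular section, d ≥ √(4A/π) = 29.8 mm.

29.8 mm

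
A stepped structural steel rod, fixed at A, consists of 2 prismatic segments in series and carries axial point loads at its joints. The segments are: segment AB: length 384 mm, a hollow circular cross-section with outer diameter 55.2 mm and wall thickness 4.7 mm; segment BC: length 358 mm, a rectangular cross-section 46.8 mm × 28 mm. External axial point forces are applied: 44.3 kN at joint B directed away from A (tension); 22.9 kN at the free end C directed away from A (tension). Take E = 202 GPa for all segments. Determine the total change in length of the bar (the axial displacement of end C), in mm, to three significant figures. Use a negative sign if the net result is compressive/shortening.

Internal axial forces (sectioning from the free end, tension +): N_BC = 22.9 kN, N_AB = 67.2 kN.
A_AB = 745.7 mm².
A_BC = 1310 mm².
δ_AB = 67200·384/(745.7·202000) = 0.1713 mm
δ_BC = 22900·358/(1310·202000) = 0.03097 mm
δ = Σδ_i = 0.2023 mm.

0.202 mm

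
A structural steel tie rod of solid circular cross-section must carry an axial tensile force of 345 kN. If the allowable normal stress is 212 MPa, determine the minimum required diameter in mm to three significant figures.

Required area A ≥ P/σ_allow = 345000/212 = 1627 mm².
For a solid circular section, d ≥ √(4A/π) = 45.52 mm.

45.5 mm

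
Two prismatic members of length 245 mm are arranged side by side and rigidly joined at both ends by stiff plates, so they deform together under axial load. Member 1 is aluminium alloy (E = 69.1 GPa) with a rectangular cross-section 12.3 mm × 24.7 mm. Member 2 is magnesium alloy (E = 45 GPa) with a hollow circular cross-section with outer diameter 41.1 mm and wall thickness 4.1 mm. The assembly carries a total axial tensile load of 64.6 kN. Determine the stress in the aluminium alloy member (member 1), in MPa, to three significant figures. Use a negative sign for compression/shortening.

A_1 = 303.8 mm².
A_2 = 476.6 mm².
Equal strain + equilibrium ⇒ each member carries load in proportion to AE: A₁E₁ = 20990000 N, A₂E₂ = 21450000 N, ΣAE = 42440000 N.
σ₁ = P·E₁/ΣAE = 64600·69100/42440000 = 105.2 MPa.

105 MPa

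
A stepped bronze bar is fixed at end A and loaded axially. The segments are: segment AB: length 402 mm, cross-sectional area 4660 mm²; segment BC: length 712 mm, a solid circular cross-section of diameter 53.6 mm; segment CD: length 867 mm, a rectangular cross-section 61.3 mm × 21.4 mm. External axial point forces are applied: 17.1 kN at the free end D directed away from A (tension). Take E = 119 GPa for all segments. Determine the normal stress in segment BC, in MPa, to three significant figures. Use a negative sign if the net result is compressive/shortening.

7.58 MPa

Internal axial forces (sectioning from the free end, tension +): N_CD = 17.1 kN, N_BC = 17.1 kN, N_AB = 17.1 kN.
A_BC = 2256 mm².
σ_BC = N_BC/A_BC = 17100/2256 = 7.578 MPa.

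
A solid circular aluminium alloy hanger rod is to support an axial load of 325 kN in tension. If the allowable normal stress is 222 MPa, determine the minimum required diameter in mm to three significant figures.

Required area A ≥ P/σ_allow = 325000/222 = 1464 mm².
For a solid circular section, d ≥ √(4A/π) = 43.17 mm.

43.2 mm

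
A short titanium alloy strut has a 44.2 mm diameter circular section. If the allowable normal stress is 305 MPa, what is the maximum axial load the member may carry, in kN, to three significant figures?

468 kN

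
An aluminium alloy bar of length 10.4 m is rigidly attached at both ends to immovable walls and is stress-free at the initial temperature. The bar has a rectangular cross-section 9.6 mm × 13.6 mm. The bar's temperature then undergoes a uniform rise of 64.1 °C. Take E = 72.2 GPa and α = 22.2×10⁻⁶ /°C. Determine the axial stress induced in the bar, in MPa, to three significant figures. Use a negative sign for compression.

-103 MPa

Free thermal expansion αLΔT = 22.2e-6 · 10400 · 64.1 = 14.8 mm.
The walls impose strain ε = −(14.8)/10400 = -1.4230e-03; σ = Eε = 72200 · -1.4230e-03 = -102.7 MPa.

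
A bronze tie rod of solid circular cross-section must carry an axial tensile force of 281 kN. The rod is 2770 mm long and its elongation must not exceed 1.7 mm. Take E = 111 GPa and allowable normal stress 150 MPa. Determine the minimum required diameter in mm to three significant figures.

Required area A ≥ P/σ_allow = 281000/150 = 1873 mm².
For a solid circular section, d ≥ √(4A/π) = 48.84 mm.
Elongation limit: A ≥ PL/(Eδ_allow) = 281000·2770/(111000·1.7) = 4125 mm² ⇒ d ≥ 72.47 mm.
The elongation limit governs.

72.5 mm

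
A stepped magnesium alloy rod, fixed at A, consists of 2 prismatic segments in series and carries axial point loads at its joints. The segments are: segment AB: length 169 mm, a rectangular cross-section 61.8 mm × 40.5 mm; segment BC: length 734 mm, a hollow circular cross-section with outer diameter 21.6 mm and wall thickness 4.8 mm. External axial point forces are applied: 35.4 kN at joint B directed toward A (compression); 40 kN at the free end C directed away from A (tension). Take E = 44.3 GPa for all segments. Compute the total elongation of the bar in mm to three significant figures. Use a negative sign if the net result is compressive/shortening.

2.62 mm

Internal axial forces (sectioning from the free end, tension +): N_BC = 40 kN, N_AB = 4.6 kN.
A_AB = 2503 mm².
A_BC = 253.3 mm².
δ_AB = 4600·169/(2503·44300) = 0.007011 mm
δ_BC = 40000·734/(253.3·44300) = 2.616 mm
δ = Σδ_i = 2.623 mm.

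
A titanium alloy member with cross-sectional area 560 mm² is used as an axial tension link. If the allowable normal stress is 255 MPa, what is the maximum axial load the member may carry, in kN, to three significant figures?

P_max = σ_allow · A = 255 · 560 = 142800 N = 142.8 kN.

143 kN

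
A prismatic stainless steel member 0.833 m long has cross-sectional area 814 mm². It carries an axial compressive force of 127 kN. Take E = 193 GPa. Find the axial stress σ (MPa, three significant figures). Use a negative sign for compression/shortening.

-156 MPa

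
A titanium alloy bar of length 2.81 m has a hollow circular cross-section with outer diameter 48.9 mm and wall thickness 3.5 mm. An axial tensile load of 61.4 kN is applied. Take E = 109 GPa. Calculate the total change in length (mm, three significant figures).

A = 499.2 mm².
δ_mech = NL/(AE) = 61400·2810/(499.2·109000) = 3.171 mm.

3.17 mm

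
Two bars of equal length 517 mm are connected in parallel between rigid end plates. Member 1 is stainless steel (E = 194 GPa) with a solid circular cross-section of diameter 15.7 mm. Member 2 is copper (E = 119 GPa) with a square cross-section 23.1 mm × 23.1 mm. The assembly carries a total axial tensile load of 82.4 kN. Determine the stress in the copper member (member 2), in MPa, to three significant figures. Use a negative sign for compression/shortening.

A_1 = 193.6 mm².
A_2 = 533.6 mm².
Equal strain + equilibrium ⇒ each member carries load in proportion to AE: A₁E₁ = 37560000 N, A₂E₂ = 63500000 N, ΣAE = 101100000 N.
σ₂ = P·E₂/ΣAE = 82400·119000/101100000 = 97.03 MPa.

97.0 MPa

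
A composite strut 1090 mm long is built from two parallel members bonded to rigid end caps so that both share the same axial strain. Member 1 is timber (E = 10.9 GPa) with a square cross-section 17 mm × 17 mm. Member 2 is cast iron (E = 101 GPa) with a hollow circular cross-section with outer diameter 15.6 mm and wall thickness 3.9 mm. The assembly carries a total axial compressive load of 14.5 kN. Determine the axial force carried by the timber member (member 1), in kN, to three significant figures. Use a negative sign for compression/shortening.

A_1 = 289 mm².
A_2 = 143.4 mm².
Equal strain + equilibrium ⇒ each member carries load in proportion to AE: A₁E₁ = 3150000 N, A₂E₂ = 14480000 N, ΣAE = 17630000 N.
F₁ = P·A₁E₁/ΣAE = -14500·3150000/17630000 = -2591 N.

-2.59 kN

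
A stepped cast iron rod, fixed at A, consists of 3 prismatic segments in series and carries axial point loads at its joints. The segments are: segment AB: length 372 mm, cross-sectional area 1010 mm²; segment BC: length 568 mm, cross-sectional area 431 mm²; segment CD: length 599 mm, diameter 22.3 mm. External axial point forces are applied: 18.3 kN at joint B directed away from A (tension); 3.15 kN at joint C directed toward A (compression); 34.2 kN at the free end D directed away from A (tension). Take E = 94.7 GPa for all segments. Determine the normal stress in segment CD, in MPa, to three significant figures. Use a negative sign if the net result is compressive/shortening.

Internal axial forces (sectioning from the free end, tension +): N_CD = 34.2 kN, N_BC = 31.05 kN, N_AB = 49.35 kN.
A_CD = 390.6 mm².
σ_CD = N_CD/A_CD = 34200/390.6 = 87.56 MPa.

87.6 MPa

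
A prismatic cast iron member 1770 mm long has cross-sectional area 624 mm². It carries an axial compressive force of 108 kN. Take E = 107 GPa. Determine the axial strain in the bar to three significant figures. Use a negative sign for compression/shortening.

-0.00162

σ = N/A = -173.1 MPa; ε = σ/E = -173.1/107000 = -1.618e-03.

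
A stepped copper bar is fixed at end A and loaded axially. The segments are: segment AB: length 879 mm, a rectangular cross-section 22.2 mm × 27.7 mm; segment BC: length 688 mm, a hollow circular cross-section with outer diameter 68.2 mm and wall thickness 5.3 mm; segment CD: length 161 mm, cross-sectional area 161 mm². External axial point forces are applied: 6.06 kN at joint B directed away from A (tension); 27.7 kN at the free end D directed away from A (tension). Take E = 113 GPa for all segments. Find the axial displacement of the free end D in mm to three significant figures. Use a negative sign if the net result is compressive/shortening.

0.833 mm

Internal axial forces (sectioning from the free end, tension +): N_CD = 27.7 kN, N_BC = 27.7 kN, N_AB = 33.76 kN.
A_AB = 614.9 mm².
A_BC = 1047 mm².
δ_AB = 33760·879/(614.9·113000) = 0.4271 mm
δ_BC = 27700·688/(1047·113000) = 0.161 mm
δ_CD = 27700·161/(161·113000) = 0.2451 mm
δ = Σδ_i = 0.8332 mm.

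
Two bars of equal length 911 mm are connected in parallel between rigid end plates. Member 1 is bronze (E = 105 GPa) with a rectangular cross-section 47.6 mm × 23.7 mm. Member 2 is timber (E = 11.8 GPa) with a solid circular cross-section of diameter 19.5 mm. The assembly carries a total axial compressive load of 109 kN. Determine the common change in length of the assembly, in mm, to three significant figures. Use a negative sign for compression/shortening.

-0.814 mm

A_1 = 1128 mm².
A_2 = 298.6 mm².
Equal strain + equilibrium ⇒ each member carries load in proportion to AE: A₁E₁ = 118500000 N, A₂E₂ = 3524000 N, ΣAE = 122000000 N.
δ = PL/ΣAE = -109000·911/122000000 = -0.8141 mm.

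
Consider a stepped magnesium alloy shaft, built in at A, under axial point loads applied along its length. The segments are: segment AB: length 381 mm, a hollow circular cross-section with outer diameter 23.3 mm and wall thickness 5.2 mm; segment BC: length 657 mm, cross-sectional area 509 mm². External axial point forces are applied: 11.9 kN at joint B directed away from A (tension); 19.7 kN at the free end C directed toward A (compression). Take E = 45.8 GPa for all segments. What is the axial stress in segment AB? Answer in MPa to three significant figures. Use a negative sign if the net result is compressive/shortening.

-26.4 MPa

Internal axial forces (sectioning from the free end, tension +): N_BC = -19.7 kN, N_AB = -7.8 kN.
A_AB = 295.7 mm².
σ_AB = N_AB/A_AB = -7800/295.7 = -26.38 MPa.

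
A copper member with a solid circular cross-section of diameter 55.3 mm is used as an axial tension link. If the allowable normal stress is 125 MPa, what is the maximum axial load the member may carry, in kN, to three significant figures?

300 kN

A = 2402 mm².
P_max = σ_allow · A = 125 · 2402 = 300200 N = 300.2 kN.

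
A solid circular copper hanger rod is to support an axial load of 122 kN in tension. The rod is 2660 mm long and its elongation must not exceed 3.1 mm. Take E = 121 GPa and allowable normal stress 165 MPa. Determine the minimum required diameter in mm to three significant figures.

Required area A ≥ P/σ_allow = 122000/165 = 739.4 mm².
For a solid circular section, d ≥ √(4A/π) = 30.68 mm.
Elongation limit: A ≥ PL/(Eδ_allow) = 122000·2660/(121000·3.1) = 865.2 mm² ⇒ d ≥ 33.19 mm.
The elongation limit governs.

33.2 mm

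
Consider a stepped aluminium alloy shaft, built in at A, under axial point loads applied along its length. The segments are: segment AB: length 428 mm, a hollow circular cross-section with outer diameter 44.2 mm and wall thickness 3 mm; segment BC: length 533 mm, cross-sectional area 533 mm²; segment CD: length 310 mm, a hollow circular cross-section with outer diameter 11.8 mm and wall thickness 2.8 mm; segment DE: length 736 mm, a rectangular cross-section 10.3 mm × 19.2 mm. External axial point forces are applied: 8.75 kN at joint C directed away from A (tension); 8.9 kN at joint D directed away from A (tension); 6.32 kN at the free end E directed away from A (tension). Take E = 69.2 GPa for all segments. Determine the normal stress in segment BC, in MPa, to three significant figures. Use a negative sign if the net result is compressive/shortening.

45.0 MPa

Internal axial forces (sectioning from the free end, tension +): N_DE = 6.32 kN, N_CD = 15.22 kN, N_BC = 23.97 kN, N_AB = 23.97 kN.
σ_BC = N_BC/A_BC = 23970/533 = 44.97 MPa.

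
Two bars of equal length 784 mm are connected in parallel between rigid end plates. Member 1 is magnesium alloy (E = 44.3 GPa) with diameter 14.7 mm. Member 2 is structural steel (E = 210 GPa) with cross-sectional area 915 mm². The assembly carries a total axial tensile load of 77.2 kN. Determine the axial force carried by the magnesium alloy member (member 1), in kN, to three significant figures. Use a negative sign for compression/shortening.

A_1 = 169.7 mm².
Equal strain + equilibrium ⇒ each member carries load in proportion to AE: A₁E₁ = 7518000 N, A₂E₂ = 192200000 N, ΣAE = 199700000 N.
F₁ = P·A₁E₁/ΣAE = 77200·7518000/199700000 = 2907 N.

2.91 kN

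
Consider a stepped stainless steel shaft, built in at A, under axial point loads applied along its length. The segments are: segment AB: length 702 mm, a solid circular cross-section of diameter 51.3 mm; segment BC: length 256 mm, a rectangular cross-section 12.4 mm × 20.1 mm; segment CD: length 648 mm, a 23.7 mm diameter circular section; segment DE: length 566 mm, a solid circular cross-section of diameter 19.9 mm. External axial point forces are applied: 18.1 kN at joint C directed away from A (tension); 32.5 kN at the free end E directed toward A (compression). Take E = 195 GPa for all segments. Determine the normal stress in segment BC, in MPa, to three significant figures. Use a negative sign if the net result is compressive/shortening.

-57.8 MPa

Internal axial forces (sectioning from the free end, tension +): N_DE = -32.5 kN, N_CD = -32.5 kN, N_BC = -14.4 kN, N_AB = -14.4 kN.
A_BC = 249.2 mm².
σ_BC = N_BC/A_BC = -14400/249.2 = -57.78 MPa.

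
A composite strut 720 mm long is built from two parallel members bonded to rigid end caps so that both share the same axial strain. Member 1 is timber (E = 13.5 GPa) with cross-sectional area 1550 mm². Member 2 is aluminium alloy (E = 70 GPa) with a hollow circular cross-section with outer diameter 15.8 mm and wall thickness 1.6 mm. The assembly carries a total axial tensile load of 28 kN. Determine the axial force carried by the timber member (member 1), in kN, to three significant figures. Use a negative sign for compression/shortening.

A_2 = 71.38 mm².
Equal strain + equilibrium ⇒ each member carries load in proportion to AE: A₁E₁ = 20920000 N, A₂E₂ = 4996000 N, ΣAE = 25920000 N.
F₁ = P·A₁E₁/ΣAE = 28000·20920000/25920000 = 22600 N.

22.6 kN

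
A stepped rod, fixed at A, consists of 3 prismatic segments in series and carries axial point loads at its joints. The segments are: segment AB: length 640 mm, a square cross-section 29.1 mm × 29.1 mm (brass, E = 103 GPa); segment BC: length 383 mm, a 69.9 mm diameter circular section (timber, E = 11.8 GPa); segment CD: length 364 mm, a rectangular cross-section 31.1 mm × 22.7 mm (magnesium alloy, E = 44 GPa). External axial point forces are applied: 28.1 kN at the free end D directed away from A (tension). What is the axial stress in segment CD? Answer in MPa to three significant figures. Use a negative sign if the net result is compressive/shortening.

Internal axial forces (sectioning from the free end, tension +): N_CD = 28.1 kN, N_BC = 28.1 kN, N_AB = 28.1 kN.
A_CD = 706 mm².
σ_CD = N_CD/A_CD = 28100/706 = 39.8 MPa.

39.8 MPa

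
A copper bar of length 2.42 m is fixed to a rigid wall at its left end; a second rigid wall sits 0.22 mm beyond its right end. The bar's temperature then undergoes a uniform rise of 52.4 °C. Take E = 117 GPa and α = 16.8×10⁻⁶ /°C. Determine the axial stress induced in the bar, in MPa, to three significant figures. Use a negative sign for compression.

Free thermal expansion αLΔT = 16.8e-6 · 2420 · 52.4 = 2.13 mm.
The walls engage after the gap closes; constrained expansion = 2.13 − 0.22 = 1.91 mm.
The walls impose strain ε = −(1.91)/2420 = -7.8941e-04; σ = Eε = 117000 · -7.8941e-04 = -92.36 MPa.

-92.4 MPa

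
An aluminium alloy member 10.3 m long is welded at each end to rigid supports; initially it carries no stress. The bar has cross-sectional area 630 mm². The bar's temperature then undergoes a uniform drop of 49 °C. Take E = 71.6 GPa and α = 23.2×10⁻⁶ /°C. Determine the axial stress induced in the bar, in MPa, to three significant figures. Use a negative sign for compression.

Free thermal expansion αLΔT = 23.2e-6 · 10300 · -49 = -11.71 mm.
The walls impose strain ε = −(-11.71)/10300 = 1.1368e-03; σ = Eε = 71600 · 1.1368e-03 = 81.39 MPa.

81.4 MPa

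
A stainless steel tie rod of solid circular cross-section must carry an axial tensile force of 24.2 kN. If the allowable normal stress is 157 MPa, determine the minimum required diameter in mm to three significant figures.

14.0 mm

Required area A ≥ P/σ_allow = 24200/157 = 154.1 mm².
For a solid circular section, d ≥ √(4A/π) = 14.01 mm.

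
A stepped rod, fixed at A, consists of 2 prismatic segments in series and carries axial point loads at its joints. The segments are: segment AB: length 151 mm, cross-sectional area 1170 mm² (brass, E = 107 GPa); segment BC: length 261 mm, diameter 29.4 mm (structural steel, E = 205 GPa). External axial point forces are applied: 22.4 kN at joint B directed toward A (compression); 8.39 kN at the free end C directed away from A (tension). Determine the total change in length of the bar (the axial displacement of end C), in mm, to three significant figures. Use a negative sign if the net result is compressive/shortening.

Internal axial forces (sectioning from the free end, tension +): N_BC = 8.39 kN, N_AB = -14.01 kN.
A_BC = 678.9 mm².
δ_AB = -14010·151/(1170·107000) = -0.0169 mm
δ_BC = 8390·261/(678.9·205000) = 0.01573 mm
δ = Σδ_i = -0.001163 mm.

-0.00116 mm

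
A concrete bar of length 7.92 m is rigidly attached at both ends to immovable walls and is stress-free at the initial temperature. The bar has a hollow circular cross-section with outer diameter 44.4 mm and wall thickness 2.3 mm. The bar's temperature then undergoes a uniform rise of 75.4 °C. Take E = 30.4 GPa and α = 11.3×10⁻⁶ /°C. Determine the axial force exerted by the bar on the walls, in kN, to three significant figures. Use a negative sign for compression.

-7.88 kN

Free thermal expansion αLΔT = 11.3e-6 · 7920 · 75.4 = 6.748 mm.
The walls impose strain ε = −(6.748)/7920 = -8.5202e-04; σ = Eε = 30400 · -8.5202e-04 = -25.9 MPa.
Wall reaction R = σ·A = -25.9·304.2 = -7879 N = -7.879 kN.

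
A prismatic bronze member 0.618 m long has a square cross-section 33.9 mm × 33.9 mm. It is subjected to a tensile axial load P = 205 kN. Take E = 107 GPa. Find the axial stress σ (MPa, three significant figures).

178 MPa

A = 1149 mm².
σ = N/A = 205000/1149 = 178.4 MPa.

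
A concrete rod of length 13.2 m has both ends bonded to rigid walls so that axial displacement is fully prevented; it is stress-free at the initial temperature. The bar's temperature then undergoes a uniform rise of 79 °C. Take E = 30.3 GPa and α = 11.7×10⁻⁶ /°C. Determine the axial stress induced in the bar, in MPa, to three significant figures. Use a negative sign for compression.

-28.0 MPa

Free thermal expansion αLΔT = 11.7e-6 · 13200 · 79 = 12.2 mm.
The walls impose strain ε = −(12.2)/13200 = -9.2430e-04; σ = Eε = 30300 · -9.2430e-04 = -28.01 MPa.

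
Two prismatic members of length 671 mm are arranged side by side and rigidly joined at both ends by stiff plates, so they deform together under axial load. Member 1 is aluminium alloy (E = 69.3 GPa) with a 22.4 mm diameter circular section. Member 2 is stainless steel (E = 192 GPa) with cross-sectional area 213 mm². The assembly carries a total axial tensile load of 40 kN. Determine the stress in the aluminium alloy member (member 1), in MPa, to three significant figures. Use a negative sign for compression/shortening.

40.6 MPa

A_1 = 394.1 mm².
Equal strain + equilibrium ⇒ each member carries load in proportion to AE: A₁E₁ = 27310000 N, A₂E₂ = 40900000 N, ΣAE = 68210000 N.
σ₁ = P·E₁/ΣAE = 40000·69300/68210000 = 40.64 MPa.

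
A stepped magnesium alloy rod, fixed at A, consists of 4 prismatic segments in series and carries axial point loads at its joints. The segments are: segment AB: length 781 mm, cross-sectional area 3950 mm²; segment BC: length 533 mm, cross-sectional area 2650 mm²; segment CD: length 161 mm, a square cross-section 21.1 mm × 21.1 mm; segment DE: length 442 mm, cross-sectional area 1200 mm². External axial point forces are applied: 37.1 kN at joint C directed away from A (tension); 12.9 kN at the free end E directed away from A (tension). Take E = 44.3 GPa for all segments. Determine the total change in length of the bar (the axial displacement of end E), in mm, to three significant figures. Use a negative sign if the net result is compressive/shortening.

Internal axial forces (sectioning from the free end, tension +): N_DE = 12.9 kN, N_CD = 12.9 kN, N_BC = 50 kN, N_AB = 50 kN.
A_CD = 445.2 mm².
δ_AB = 50000·781/(3950·44300) = 0.2232 mm
δ_BC = 50000·533/(2650·44300) = 0.227 mm
δ_CD = 12900·161/(445.2·44300) = 0.1053 mm
δ_DE = 12900·442/(1200·44300) = 0.1073 mm
δ = Σδ_i = 0.6627 mm.

0.663 mm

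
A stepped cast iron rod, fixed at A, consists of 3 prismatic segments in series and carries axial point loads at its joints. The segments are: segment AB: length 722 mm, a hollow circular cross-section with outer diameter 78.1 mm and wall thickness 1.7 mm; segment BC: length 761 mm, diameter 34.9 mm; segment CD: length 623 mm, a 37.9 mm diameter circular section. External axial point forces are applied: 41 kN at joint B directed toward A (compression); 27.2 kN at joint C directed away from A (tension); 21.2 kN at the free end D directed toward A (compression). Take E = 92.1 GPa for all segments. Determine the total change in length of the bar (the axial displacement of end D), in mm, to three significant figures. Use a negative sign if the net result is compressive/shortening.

Internal axial forces (sectioning from the free end, tension +): N_CD = -21.2 kN, N_BC = 6 kN, N_AB = -35 kN.
A_AB = 408 mm².
A_BC = 956.6 mm².
A_CD = 1128 mm².
δ_AB = -35000·722/(408·92100) = -0.6724 mm
δ_BC = 6000·761/(956.6·92100) = 0.05182 mm
δ_CD = -21200·623/(1128·92100) = -0.1271 mm
δ = Σδ_i = -0.7477 mm.

-0.748 mm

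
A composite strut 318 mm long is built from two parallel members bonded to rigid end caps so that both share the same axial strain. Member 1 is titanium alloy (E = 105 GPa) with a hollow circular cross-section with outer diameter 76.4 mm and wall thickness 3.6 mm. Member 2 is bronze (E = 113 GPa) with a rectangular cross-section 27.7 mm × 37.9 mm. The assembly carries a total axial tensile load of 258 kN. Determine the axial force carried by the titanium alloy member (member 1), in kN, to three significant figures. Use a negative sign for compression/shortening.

109 kN

A_1 = 823.3 mm².
A_2 = 1050 mm².
Equal strain + equilibrium ⇒ each member carries load in proportion to AE: A₁E₁ = 86450000 N, A₂E₂ = 118600000 N, ΣAE = 205100000 N.
F₁ = P·A₁E₁/ΣAE = 258000·86450000/205100000 = 108800 N.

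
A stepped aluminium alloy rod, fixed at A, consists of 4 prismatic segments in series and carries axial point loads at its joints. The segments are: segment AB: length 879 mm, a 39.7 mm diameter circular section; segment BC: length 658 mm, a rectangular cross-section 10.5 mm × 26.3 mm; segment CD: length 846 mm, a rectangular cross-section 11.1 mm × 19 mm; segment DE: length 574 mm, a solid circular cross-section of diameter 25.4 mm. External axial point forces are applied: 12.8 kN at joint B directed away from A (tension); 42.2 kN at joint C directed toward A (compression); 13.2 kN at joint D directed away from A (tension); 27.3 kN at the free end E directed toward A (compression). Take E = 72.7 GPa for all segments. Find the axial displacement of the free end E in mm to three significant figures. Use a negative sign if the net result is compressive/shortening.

Internal axial forces (sectioning from the free end, tension +): N_DE = -27.3 kN, N_CD = -14.1 kN, N_BC = -56.3 kN, N_AB = -43.5 kN.
A_AB = 1238 mm².
A_BC = 276.2 mm².
A_CD = 210.9 mm².
A_DE = 506.7 mm².
δ_AB = -43500·879/(1238·72700) = -0.4249 mm
δ_BC = -56300·658/(276.2·72700) = -1.845 mm
δ_CD = -14100·846/(210.9·72700) = -0.778 mm
δ_DE = -27300·574/(506.7·72700) = -0.4254 mm
δ = Σδ_i = -3.474 mm.

-3.47 mm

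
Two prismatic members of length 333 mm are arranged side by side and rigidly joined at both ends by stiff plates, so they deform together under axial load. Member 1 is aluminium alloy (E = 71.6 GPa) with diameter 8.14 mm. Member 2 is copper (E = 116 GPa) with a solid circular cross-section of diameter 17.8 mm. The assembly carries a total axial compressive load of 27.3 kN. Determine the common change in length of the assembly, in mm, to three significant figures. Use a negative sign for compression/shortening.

-0.279 mm

A_1 = 52.04 mm².
A_2 = 248.8 mm².
Equal strain + equilibrium ⇒ each member carries load in proportion to AE: A₁E₁ = 3726000 N, A₂E₂ = 28870000 N, ΣAE = 32590000 N.
δ = PL/ΣAE = -27300·333/32590000 = -0.2789 mm.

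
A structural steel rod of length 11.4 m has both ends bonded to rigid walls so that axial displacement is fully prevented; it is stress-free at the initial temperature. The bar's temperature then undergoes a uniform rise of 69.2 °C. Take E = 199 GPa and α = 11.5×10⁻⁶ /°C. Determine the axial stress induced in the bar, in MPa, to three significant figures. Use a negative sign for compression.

Free thermal expansion αLΔT = 11.5e-6 · 11400 · 69.2 = 9.072 mm.
The walls impose strain ε = −(9.072)/11400 = -7.9580e-04; σ = Eε = 199000 · -7.9580e-04 = -158.4 MPa.

-158 MPa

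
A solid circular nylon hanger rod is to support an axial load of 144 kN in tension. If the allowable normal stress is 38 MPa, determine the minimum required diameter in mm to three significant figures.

Required area A ≥ P/σ_allow = 144000/38 = 3789 mm².
For a solid circular section, d ≥ √(4A/π) = 69.46 mm.

69.5 mm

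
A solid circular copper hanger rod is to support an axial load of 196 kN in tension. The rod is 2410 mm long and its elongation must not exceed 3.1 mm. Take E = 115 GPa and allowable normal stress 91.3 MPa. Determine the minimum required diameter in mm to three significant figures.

Required area A ≥ P/σ_allow = 196000/91.3 = 2147 mm².
For a solid circular section, d ≥ √(4A/π) = 52.28 mm.
Elongation limit: A ≥ PL/(Eδ_allow) = 196000·2410/(115000·3.1) = 1325 mm² ⇒ d ≥ 41.07 mm.
The stress limit governs.

52.3 mm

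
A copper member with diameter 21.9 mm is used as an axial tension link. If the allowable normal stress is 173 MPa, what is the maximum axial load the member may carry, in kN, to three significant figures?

A = 376.7 mm².
P_max = σ_allow · A = 173 · 376.7 = 65170 N = 65.17 kN.

65.2 kN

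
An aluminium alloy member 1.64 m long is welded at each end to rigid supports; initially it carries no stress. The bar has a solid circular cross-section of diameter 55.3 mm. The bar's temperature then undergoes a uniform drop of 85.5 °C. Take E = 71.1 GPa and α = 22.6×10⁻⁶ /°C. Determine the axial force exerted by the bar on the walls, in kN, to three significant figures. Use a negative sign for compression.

Free thermal expansion αLΔT = 22.6e-6 · 1640 · -85.5 = -3.169 mm.
The walls impose strain ε = −(-3.169)/1640 = 1.9323e-03; σ = Eε = 71100 · 1.9323e-03 = 137.4 MPa.
Wall reaction R = σ·A = 137.4·2402 = 330000 N = 330 kN.

330 kN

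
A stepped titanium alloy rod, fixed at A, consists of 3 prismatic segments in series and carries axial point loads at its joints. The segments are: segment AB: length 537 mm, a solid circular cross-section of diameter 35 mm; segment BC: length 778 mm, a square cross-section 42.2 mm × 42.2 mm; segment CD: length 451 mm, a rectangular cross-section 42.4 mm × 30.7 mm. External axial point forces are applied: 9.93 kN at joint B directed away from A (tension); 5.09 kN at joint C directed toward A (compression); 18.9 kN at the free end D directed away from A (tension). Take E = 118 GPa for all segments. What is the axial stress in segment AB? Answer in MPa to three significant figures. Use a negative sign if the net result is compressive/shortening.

Internal axial forces (sectioning from the free end, tension +): N_CD = 18.9 kN, N_BC = 13.81 kN, N_AB = 23.74 kN.
A_AB = 962.1 mm².
σ_AB = N_AB/A_AB = 23740/962.1 = 24.67 MPa.

24.7 MPa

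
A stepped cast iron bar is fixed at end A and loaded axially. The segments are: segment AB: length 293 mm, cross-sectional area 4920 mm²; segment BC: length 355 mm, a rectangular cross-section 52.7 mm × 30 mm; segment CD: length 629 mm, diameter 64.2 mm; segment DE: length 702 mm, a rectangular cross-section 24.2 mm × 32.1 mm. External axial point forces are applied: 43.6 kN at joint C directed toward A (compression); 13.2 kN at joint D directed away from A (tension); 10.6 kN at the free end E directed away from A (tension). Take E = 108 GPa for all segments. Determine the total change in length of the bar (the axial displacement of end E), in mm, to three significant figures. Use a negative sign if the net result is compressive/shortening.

Internal axial forces (sectioning from the free end, tension +): N_DE = 10.6 kN, N_CD = 23.8 kN, N_BC = -19.8 kN, N_AB = -19.8 kN.
A_BC = 1581 mm².
A_CD = 3237 mm².
A_DE = 776.8 mm².
δ_AB = -19800·293/(4920·108000) = -0.01092 mm
δ_BC = -19800·355/(1581·108000) = -0.04117 mm
δ_CD = 23800·629/(3237·108000) = 0.04282 mm
δ_DE = 10600·702/(776.8·108000) = 0.08869 mm
δ = Σδ_i = 0.07943 mm.

0.0794 mm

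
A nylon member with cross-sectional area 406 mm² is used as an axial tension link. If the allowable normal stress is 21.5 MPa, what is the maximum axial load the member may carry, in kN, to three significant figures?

8.73 kN

P_max = σ_allow · A = 21.5 · 406 = 8729 N = 8.729 kN.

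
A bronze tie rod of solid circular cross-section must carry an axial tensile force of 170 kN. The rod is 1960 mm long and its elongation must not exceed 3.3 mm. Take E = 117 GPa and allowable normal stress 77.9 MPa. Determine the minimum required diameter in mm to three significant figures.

52.7 mm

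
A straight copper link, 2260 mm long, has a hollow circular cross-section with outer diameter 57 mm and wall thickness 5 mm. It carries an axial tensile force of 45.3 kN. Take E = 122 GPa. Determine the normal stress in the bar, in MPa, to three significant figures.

A = 816.8 mm².
σ = N/A = 45300/816.8 = 55.46 MPa.

55.5 MPa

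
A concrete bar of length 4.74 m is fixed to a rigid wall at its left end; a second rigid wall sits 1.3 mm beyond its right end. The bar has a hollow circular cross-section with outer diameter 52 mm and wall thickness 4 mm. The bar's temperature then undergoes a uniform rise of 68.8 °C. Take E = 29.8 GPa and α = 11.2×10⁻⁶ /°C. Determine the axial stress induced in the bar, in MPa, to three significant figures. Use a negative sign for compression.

-14.8 MPa

Free thermal expansion αLΔT = 11.2e-6 · 4740 · 68.8 = 3.652 mm.
The walls engage after the gap closes; constrained expansion = 3.652 − 1.3 = 2.352 mm.
The walls impose strain ε = −(2.352)/4740 = -4.9630e-04; σ = Eε = 29800 · -4.9630e-04 = -14.79 MPa.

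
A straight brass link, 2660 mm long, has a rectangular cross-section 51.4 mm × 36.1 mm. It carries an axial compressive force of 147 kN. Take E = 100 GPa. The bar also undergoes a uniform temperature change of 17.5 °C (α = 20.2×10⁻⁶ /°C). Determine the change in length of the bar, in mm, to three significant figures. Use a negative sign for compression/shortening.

A = 1856 mm².
δ_mech = NL/(AE) = -147000·2660/(1856·100000) = -2.107 mm.
δ_thermal = αLΔT = 20.2e-6·2660·17.5 = 0.9403 mm.
δ = δ_mech + δ_thermal = -1.167 mm.

-1.17 mm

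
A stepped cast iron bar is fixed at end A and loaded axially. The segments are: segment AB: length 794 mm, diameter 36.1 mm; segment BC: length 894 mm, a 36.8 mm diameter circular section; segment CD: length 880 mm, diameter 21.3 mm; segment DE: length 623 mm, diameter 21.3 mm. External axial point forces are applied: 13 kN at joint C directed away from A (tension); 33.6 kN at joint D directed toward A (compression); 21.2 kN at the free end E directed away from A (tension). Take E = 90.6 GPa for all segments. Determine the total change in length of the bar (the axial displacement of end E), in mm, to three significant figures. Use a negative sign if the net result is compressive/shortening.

0.0818 mm

Internal axial forces (sectioning from the free end, tension +): N_DE = 21.2 kN, N_CD = -12.4 kN, N_BC = 0.6 kN, N_AB = 0.6 kN.
A_AB = 1024 mm².
A_BC = 1064 mm².
A_CD = 356.3 mm².
A_DE = 356.3 mm².
δ_AB = 600·794/(1024·90600) = 0.005137 mm
δ_BC = 600·894/(1064·90600) = 0.005566 mm
δ_CD = -12400·880/(356.3·90600) = -0.338 mm
δ_DE = 21200·623/(356.3·90600) = 0.4091 mm
δ = Σδ_i = 0.08181 mm.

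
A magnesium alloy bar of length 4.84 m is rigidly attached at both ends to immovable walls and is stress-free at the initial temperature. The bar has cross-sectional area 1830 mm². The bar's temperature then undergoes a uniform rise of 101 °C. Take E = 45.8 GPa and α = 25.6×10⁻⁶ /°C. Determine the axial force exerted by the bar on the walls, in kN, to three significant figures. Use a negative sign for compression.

Free thermal expansion αLΔT = 25.6e-6 · 4840 · 101 = 12.51 mm.
The walls impose strain ε = −(12.51)/4840 = -2.5856e-03; σ = Eε = 45800 · -2.5856e-03 = -118.4 MPa.
Wall reaction R = σ·A = -118.4·1830 = -216700 N = -216.7 kN.

-217 kN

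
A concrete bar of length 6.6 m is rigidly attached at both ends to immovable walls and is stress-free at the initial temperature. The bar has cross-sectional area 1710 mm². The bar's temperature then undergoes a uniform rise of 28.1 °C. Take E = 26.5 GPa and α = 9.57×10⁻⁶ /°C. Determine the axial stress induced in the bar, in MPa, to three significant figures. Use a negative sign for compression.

Free thermal expansion αLΔT = 9.57e-6 · 6600 · 28.1 = 1.775 mm.
The walls impose strain ε = −(1.775)/6600 = -2.6892e-04; σ = Eε = 26500 · -2.6892e-04 = -7.126 MPa.

-7.13 MPa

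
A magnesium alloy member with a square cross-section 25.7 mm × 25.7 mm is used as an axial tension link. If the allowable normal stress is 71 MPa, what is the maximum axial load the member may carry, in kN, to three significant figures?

A = 660.5 mm².
P_max = σ_allow · A = 71 · 660.5 = 46890 N = 46.89 kN.

46.9 kN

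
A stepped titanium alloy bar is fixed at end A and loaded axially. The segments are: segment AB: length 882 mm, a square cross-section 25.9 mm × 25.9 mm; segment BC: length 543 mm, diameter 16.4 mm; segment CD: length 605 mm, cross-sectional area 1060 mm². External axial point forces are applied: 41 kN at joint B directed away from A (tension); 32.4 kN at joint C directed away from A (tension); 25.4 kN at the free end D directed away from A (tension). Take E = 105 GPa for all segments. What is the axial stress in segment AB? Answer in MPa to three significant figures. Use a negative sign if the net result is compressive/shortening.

147 MPa

Internal axial forces (sectioning from the free end, tension +): N_CD = 25.4 kN, N_BC = 57.8 kN, N_AB = 98.8 kN.
A_AB = 670.8 mm².
σ_AB = N_AB/A_AB = 98800/670.8 = 147.3 MPa.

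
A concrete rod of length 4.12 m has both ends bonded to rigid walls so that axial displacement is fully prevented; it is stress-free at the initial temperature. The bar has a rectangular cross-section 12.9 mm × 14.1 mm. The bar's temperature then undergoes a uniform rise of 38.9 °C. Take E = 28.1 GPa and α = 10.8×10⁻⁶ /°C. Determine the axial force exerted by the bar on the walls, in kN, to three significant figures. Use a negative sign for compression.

Free thermal expansion αLΔT = 10.8e-6 · 4120 · 38.9 = 1.731 mm.
The walls impose strain ε = −(1.731)/4120 = -4.2012e-04; σ = Eε = 28100 · -4.2012e-04 = -11.81 MPa.
Wall reaction R = σ·A = -11.81·181.9 = -2147 N = -2.147 kN.

-2.15 kN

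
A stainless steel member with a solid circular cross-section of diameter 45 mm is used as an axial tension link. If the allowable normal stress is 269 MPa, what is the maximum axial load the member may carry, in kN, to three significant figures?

428 kN

A = 1590 mm².
P_max = σ_allow · A = 269 · 1590 = 427800 N = 427.8 kN.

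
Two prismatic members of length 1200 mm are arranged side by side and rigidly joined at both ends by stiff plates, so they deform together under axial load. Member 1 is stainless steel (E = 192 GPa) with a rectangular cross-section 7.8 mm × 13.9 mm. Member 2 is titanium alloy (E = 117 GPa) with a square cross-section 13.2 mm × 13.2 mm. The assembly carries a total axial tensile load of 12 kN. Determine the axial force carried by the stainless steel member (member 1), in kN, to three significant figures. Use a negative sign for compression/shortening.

A_1 = 108.4 mm².
A_2 = 174.2 mm².
Equal strain + equilibrium ⇒ each member carries load in proportion to AE: A₁E₁ = 20820000 N, A₂E₂ = 20390000 N, ΣAE = 41200000 N.
F₁ = P·A₁E₁/ΣAE = 12000·20820000/41200000 = 6063 N.

6.06 kN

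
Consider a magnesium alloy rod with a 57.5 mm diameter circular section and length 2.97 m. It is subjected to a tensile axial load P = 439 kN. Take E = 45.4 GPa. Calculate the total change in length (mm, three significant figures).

11.1 mm

A = 2597 mm².
δ_mech = NL/(AE) = 439000·2970/(2597·45400) = 11.06 mm.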